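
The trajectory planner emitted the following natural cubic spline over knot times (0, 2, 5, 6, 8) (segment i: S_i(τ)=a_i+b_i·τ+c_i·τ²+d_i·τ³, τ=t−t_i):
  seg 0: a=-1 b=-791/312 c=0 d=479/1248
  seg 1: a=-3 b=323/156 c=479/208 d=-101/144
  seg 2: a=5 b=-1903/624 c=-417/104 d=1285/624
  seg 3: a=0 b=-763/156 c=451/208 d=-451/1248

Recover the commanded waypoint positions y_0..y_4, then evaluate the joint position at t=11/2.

y_0=-1 y_1=-3 y_2=5 y_3=0 y_4=-4
S(11/2) = 4543/1664

y_0 = S_0(0) = a_0 = -1
y_1 = S_1(0) = a_1 = -3
y_2 = S_2(0) = a_2 = 5
y_3 = S_3(0) = a_3 = 0
y_4 = S_3(2) = -4
t_q=11/2 is in segment 2 (τ=1/2); S_2(τ)=4543/1664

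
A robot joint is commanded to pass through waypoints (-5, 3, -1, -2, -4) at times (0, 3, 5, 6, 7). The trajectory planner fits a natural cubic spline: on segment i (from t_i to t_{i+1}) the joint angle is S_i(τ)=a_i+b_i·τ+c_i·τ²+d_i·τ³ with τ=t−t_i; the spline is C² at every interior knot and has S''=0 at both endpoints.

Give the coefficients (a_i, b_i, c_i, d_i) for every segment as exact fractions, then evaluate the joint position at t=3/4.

Δ: Δ0=8/3, Δ1=-2, Δ2=-1, Δ3=-2
row 1: diag=10, rhs=-28; c'=1/5, d'=-14/5
row 2: denom=6−2·1/5=28/5; d'=(6−2·-14/5)/(28/5)=29/14
row 3: denom=4−1·5/28=107/28; d'=(-6−1·29/14)/(107/28)=-226/107
back: M3=-226/107
back: M2=29/14−5/28·-226/107=262/107
back: M1=-14/5−1/5·262/107=-352/107
M: M0=0, M1=-352/107, M2=262/107, M3=-226/107, M4=0
seg 0: a=-5, c=M0/2=0, d=(M1−M0)/(6·3)=-176/963, b=Δ0−h0·(2M0+M1)/6=1384/321
seg 1: a=3, c=M1/2=-176/107, d=(M2−M1)/(6·2)=307/642, b=Δ1−h1·(2M1+M2)/6=-200/321
seg 2: a=-1, c=M2/2=131/107, d=(M3−M2)/(6·1)=-244/321, b=Δ2−h2·(2M2+M3)/6=-470/321
seg 3: a=-2, c=M3/2=-113/107, d=(M4−M3)/(6·1)=113/321, b=Δ3−h3·(2M3+M4)/6=-416/321
t_q=3/4 → seg 0, τ=3/4; S=-5+1384/321·τ+0·τ²+-176/963·τ³=-789/428

  seg 0: a=-5 b=1384/321 c=0 d=-176/963
  seg 1: a=3 b=-200/321 c=-176/107 d=307/642
  seg 2: a=-1 b=-470/321 c=131/107 d=-244/321
  seg 3: a=-2 b=-416/321 c=-113/107 d=113/321
S(3/4) = -789/428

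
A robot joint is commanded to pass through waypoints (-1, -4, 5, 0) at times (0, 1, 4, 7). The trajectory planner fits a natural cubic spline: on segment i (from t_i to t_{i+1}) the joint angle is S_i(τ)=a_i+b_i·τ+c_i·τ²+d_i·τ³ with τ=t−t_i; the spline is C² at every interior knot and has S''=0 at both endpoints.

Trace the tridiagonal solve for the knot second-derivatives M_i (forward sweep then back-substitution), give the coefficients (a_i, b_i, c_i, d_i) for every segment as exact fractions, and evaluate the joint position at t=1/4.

Δ: Δ0=-3, Δ1=3, Δ2=-5/3
row 1: diag=8, rhs=36; c'=3/8, d'=9/2
row 2: denom=12−3·3/8=87/8; d'=(-28−3·9/2)/(87/8)=-332/87
back: M2=-332/87
back: M1=9/2−3/8·-332/87=172/29
M: M0=0, M1=172/29, M2=-332/87, M3=0
seg 0: a=-1, c=M0/2=0, d=(M1−M0)/(6·1)=86/87, b=Δ0−h0·(2M0+M1)/6=-347/87
seg 1: a=-4, c=M1/2=86/29, d=(M2−M1)/(6·3)=-424/783, b=Δ1−h1·(2M1+M2)/6=-89/87
seg 2: a=5, c=M2/2=-166/87, d=(M3−M2)/(6·3)=166/783, b=Δ2−h2·(2M2+M3)/6=187/87
t_q=1/4 → seg 0, τ=1/4; S=-1+-347/87·τ+0·τ²+86/87·τ³=-1839/928

  seg 0: a=-1 b=-347/87 c=0 d=86/87
  seg 1: a=-4 b=-89/87 c=86/29 d=-424/783
  seg 2: a=5 b=187/87 c=-166/87 d=166/783
S(1/4) = -1839/928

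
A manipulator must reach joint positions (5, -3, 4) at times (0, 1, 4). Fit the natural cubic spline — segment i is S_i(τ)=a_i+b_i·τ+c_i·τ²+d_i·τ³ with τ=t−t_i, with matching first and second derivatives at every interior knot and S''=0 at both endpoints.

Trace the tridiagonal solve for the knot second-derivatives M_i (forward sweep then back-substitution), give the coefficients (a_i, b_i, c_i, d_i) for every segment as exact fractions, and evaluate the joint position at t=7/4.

Δ: Δ0=-8, Δ1=7/3
row 1: diag=8, rhs=62; c'=3/8, d'=31/4
back: M1=31/4
M: M0=0, M1=31/4, M2=0
seg 0: a=5, c=M0/2=0, d=(M1−M0)/(6·1)=31/24, b=Δ0−h0·(2M0+M1)/6=-223/24
seg 1: a=-3, c=M1/2=31/8, d=(M2−M1)/(6·3)=-31/72, b=Δ1−h1·(2M1+M2)/6=-65/12
t_q=7/4 → seg 1, τ=3/4; S=-3+-65/12·τ+31/8·τ²+-31/72·τ³=-2593/512

  seg 0: a=5 b=-223/24 c=0 d=31/24
  seg 1: a=-3 b=-65/12 c=31/8 d=-31/72
S(7/4) = -2593/512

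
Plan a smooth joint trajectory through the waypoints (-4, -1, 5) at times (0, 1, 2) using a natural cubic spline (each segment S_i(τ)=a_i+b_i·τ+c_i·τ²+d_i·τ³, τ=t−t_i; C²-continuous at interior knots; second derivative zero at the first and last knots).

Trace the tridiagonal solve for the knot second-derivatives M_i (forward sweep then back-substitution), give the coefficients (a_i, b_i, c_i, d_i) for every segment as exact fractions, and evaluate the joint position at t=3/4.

Δ: Δ0=3, Δ1=6
row 1: diag=4, rhs=18; c'=1/4, d'=9/2
back: M1=9/2
M: M0=0, M1=9/2, M2=0
seg 0: a=-4, c=M0/2=0, d=(M1−M0)/(6·1)=3/4, b=Δ0−h0·(2M0+M1)/6=9/4
seg 1: a=-1, c=M1/2=9/4, d=(M2−M1)/(6·1)=-3/4, b=Δ1−h1·(2M1+M2)/6=9/2
t_q=3/4 → seg 0, τ=3/4; S=-4+9/4·τ+0·τ²+3/4·τ³=-511/256

  seg 0: a=-4 b=9/4 c=0 d=3/4
  seg 1: a=-1 b=9/2 c=9/4 d=-3/4
S(3/4) = -511/256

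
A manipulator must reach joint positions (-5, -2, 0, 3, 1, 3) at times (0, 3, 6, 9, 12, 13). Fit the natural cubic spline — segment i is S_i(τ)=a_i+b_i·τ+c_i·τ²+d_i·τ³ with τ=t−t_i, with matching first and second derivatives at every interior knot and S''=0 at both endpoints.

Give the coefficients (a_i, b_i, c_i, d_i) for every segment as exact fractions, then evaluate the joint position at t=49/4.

Δ: Δ0=1, Δ1=2/3, Δ2=1, Δ3=-2/3, Δ4=2
row 1: diag=12, rhs=-2; c'=1/4, d'=-1/6
row 2: denom=12−3·1/4=45/4; d'=(2−3·-1/6)/(45/4)=2/9
row 3: denom=12−3·4/15=56/5; d'=(-10−3·2/9)/(56/5)=-20/21
row 4: denom=8−3·15/56=403/56; d'=(16−3·-20/21)/(403/56)=1056/403
back: M4=1056/403
back: M3=-20/21−15/56·1056/403=-2000/1209
back: M2=2/9−4/15·-2000/1209=802/1209
back: M1=-1/6−1/4·802/1209=-134/403
M: M0=0, M1=-134/403, M2=802/1209, M3=-2000/1209, M4=1056/403, M5=0
seg 0: a=-5, c=M0/2=0, d=(M1−M0)/(6·3)=-67/3627, b=Δ0−h0·(2M0+M1)/6=470/403
seg 1: a=-2, c=M1/2=-67/403, d=(M2−M1)/(6·3)=602/10881, b=Δ1−h1·(2M1+M2)/6=269/403
seg 2: a=0, c=M2/2=401/1209, d=(M3−M2)/(6·3)=-467/3627, b=Δ2−h2·(2M2+M3)/6=469/403
seg 3: a=3, c=M3/2=-1000/1209, d=(M4−M3)/(6·3)=2584/10881, b=Δ3−h3·(2M3+M4)/6=-10/31
seg 4: a=1, c=M4/2=528/403, d=(M5−M4)/(6·1)=-176/403, b=Δ4−h4·(2M4+M5)/6=454/403
t_q=49/4 → seg 4, τ=1/4; S=1+454/403·τ+528/403·τ²+-176/403·τ³=2187/1612

  seg 0: a=-5 b=470/403 c=0 d=-67/3627
  seg 1: a=-2 b=269/403 c=-67/403 d=602/10881
  seg 2: a=0 b=469/403 c=401/1209 d=-467/3627
  seg 3: a=3 b=-10/31 c=-1000/1209 d=2584/10881
  seg 4: a=1 b=454/403 c=528/403 d=-176/403
S(49/4) = 2187/1612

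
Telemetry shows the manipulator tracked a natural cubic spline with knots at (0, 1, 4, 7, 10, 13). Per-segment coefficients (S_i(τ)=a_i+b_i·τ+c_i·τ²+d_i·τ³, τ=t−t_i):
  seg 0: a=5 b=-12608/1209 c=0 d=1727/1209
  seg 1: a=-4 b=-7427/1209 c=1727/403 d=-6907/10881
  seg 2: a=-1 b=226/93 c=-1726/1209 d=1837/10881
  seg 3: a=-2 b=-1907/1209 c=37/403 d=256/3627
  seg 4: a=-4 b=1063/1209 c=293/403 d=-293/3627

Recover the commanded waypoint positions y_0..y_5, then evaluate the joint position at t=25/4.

y_0=5 y_1=-4 y_2=-1 y_3=-2 y_4=-4 y_5=3
S(25/4) = -21577/25792

y_0 = S_0(0) = a_0 = 5
y_1 = S_1(0) = a_1 = -4
y_2 = S_2(0) = a_2 = -1
y_3 = S_3(0) = a_3 = -2
y_4 = S_4(0) = a_4 = -4
y_5 = S_4(3) = 3
t_q=25/4 is in segment 2 (τ=9/4); S_2(τ)=-21577/25792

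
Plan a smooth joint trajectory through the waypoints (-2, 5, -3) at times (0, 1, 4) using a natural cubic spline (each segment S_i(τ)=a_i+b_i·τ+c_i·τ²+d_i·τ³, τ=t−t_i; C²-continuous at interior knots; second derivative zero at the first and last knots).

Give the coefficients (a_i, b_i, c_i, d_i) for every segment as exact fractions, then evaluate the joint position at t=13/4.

Δ: Δ0=7, Δ1=-8/3
row 1: diag=8, rhs=-58; c'=3/8, d'=-29/4
back: M1=-29/4
M: M0=0, M1=-29/4, M2=0
seg 0: a=-2, c=M0/2=0, d=(M1−M0)/(6·1)=-29/24, b=Δ0−h0·(2M0+M1)/6=197/24
seg 1: a=5, c=M1/2=-29/8, d=(M2−M1)/(6·3)=29/72, b=Δ1−h1·(2M1+M2)/6=55/12
t_q=13/4 → seg 1, τ=9/4; S=5+55/12·τ+-29/8·τ²+29/72·τ³=793/512

  seg 0: a=-2 b=197/24 c=0 d=-29/24
  seg 1: a=5 b=55/12 c=-29/8 d=29/72
S(13/4) = 793/512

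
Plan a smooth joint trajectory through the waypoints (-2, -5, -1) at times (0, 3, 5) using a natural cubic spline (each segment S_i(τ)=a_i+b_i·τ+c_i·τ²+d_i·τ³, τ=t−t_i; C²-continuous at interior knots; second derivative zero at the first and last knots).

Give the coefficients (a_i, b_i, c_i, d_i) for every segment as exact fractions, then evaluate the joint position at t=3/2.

  seg 0: a=-2 b=-19/10 c=0 d=1/10
  seg 1: a=-5 b=4/5 c=9/10 d=-3/20
S(3/2) = -361/80

Δ: Δ0=-1, Δ1=2
row 1: diag=10, rhs=18; c'=1/5, d'=9/5
back: M1=9/5
M: M0=0, M1=9/5, M2=0
seg 0: a=-2, c=M0/2=0, d=(M1−M0)/(6·3)=1/10, b=Δ0−h0·(2M0+M1)/6=-19/10
seg 1: a=-5, c=M1/2=9/10, d=(M2−M1)/(6·2)=-3/20, b=Δ1−h1·(2M1+M2)/6=4/5
t_q=3/2 → seg 0, τ=3/2; S=-2+-19/10·τ+0·τ²+1/10·τ³=-361/80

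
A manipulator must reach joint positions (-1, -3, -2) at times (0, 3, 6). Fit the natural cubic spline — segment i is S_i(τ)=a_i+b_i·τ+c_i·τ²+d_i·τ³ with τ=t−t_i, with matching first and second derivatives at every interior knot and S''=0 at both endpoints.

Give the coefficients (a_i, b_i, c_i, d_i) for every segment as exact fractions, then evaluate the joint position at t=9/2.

  seg 0: a=-1 b=-11/12 c=0 d=1/36
  seg 1: a=-3 b=-1/6 c=1/4 d=-1/36
S(9/2) = -89/32

Δ: Δ0=-2/3, Δ1=1/3
row 1: diag=12, rhs=6; c'=1/4, d'=1/2
back: M1=1/2
M: M0=0, M1=1/2, M2=0
seg 0: a=-1, c=M0/2=0, d=(M1−M0)/(6·3)=1/36, b=Δ0−h0·(2M0+M1)/6=-11/12
seg 1: a=-3, c=M1/2=1/4, d=(M2−M1)/(6·3)=-1/36, b=Δ1−h1·(2M1+M2)/6=-1/6
t_q=9/2 → seg 1, τ=3/2; S=-3+-1/6·τ+1/4·τ²+-1/36·τ³=-89/32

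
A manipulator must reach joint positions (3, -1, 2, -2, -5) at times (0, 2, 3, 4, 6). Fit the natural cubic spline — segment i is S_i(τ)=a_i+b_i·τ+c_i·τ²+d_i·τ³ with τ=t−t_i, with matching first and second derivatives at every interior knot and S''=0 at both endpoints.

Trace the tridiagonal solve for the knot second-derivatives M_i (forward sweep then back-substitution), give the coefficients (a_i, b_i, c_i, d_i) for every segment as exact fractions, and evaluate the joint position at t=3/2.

Δ: Δ0=-2, Δ1=3, Δ2=-4, Δ3=-3/2
row 1: diag=6, rhs=30; c'=1/6, d'=5
row 2: denom=4−1·1/6=23/6; d'=(-42−1·5)/(23/6)=-282/23
row 3: denom=6−1·6/23=132/23; d'=(15−1·-282/23)/(132/23)=19/4
back: M3=19/4
back: M2=-282/23−6/23·19/4=-27/2
back: M1=5−1/6·-27/2=29/4
M: M0=0, M1=29/4, M2=-27/2, M3=19/4, M4=0
seg 0: a=3, c=M0/2=0, d=(M1−M0)/(6·2)=29/48, b=Δ0−h0·(2M0+M1)/6=-53/12
seg 1: a=-1, c=M1/2=29/8, d=(M2−M1)/(6·1)=-83/24, b=Δ1−h1·(2M1+M2)/6=17/6
seg 2: a=2, c=M2/2=-27/4, d=(M3−M2)/(6·1)=73/24, b=Δ2−h2·(2M2+M3)/6=-7/24
seg 3: a=-2, c=M3/2=19/8, d=(M4−M3)/(6·2)=-19/48, b=Δ3−h3·(2M3+M4)/6=-14/3
t_q=3/2 → seg 0, τ=3/2; S=3+-53/12·τ+0·τ²+29/48·τ³=-203/128

  seg 0: a=3 b=-53/12 c=0 d=29/48
  seg 1: a=-1 b=17/6 c=29/8 d=-83/24
  seg 2: a=2 b=-7/24 c=-27/4 d=73/24
  seg 3: a=-2 b=-14/3 c=19/8 d=-19/48
S(3/2) = -203/128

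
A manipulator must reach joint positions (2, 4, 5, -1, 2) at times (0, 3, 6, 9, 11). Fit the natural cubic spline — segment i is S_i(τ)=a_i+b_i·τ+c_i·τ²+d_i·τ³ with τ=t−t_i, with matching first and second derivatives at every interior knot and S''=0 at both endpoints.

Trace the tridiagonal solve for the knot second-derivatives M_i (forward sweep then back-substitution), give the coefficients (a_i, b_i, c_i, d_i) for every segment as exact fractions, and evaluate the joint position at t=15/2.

  seg 0: a=2 b=47/92 c=0 d=43/2484
  seg 1: a=4 b=45/46 c=43/276 d=-307/2484
  seg 2: a=5 b=-131/92 c=-22/23 d=211/828
  seg 3: a=-1 b=-13/46 c=123/92 d=-41/184
S(15/2) = 1157/736

Δ: Δ0=2/3, Δ1=1/3, Δ2=-2, Δ3=3/2
row 1: diag=12, rhs=-2; c'=1/4, d'=-1/6
row 2: denom=12−3·1/4=45/4; d'=(-14−3·-1/6)/(45/4)=-6/5
row 3: denom=10−3·4/15=46/5; d'=(21−3·-6/5)/(46/5)=123/46
back: M3=123/46
back: M2=-6/5−4/15·123/46=-44/23
back: M1=-1/6−1/4·-44/23=43/138
M: M0=0, M1=43/138, M2=-44/23, M3=123/46, M4=0
seg 0: a=2, c=M0/2=0, d=(M1−M0)/(6·3)=43/2484, b=Δ0−h0·(2M0+M1)/6=47/92
seg 1: a=4, c=M1/2=43/276, d=(M2−M1)/(6·3)=-307/2484, b=Δ1−h1·(2M1+M2)/6=45/46
seg 2: a=5, c=M2/2=-22/23, d=(M3−M2)/(6·3)=211/828, b=Δ2−h2·(2M2+M3)/6=-131/92
seg 3: a=-1, c=M3/2=123/92, d=(M4−M3)/(6·2)=-41/184, b=Δ3−h3·(2M3+M4)/6=-13/46
t_q=15/2 → seg 2, τ=3/2; S=5+-131/92·τ+-22/23·τ²+211/828·τ³=1157/736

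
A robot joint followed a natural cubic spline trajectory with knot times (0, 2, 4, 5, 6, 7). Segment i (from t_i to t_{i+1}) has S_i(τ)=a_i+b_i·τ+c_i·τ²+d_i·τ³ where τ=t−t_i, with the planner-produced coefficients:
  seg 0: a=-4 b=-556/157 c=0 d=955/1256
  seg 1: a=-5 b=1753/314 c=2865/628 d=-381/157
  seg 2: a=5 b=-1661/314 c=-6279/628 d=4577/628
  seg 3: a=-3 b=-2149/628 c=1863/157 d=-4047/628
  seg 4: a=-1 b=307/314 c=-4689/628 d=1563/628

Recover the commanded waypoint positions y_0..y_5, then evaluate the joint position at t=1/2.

y_0=-4 y_1=-5 y_2=5 y_3=-3 y_4=-1 y_5=-5
S(1/2) = -57029/10048

y_0 = S_0(0) = a_0 = -4
y_1 = S_1(0) = a_1 = -5
y_2 = S_2(0) = a_2 = 5
y_3 = S_3(0) = a_3 = -3
y_4 = S_4(0) = a_4 = -1
y_5 = S_4(1) = -5
t_q=1/2 is in segment 0 (τ=1/2); S_0(τ)=-57029/10048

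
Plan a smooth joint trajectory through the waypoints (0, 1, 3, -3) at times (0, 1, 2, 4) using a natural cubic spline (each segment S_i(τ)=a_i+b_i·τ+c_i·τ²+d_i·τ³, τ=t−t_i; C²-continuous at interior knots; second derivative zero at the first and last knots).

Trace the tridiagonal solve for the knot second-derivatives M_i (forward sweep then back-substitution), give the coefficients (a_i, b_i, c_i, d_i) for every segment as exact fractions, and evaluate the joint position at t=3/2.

  seg 0: a=0 b=12/23 c=0 d=11/23
  seg 1: a=1 b=45/23 c=33/23 d=-32/23
  seg 2: a=3 b=15/23 c=-63/23 d=21/46
S(3/2) = 199/92

Δ: Δ0=1, Δ1=2, Δ2=-3
row 1: diag=4, rhs=6; c'=1/4, d'=3/2
row 2: denom=6−1·1/4=23/4; d'=(-30−1·3/2)/(23/4)=-126/23
back: M2=-126/23
back: M1=3/2−1/4·-126/23=66/23
M: M0=0, M1=66/23, M2=-126/23, M3=0
seg 0: a=0, c=M0/2=0, d=(M1−M0)/(6·1)=11/23, b=Δ0−h0·(2M0+M1)/6=12/23
seg 1: a=1, c=M1/2=33/23, d=(M2−M1)/(6·1)=-32/23, b=Δ1−h1·(2M1+M2)/6=45/23
seg 2: a=3, c=M2/2=-63/23, d=(M3−M2)/(6·2)=21/46, b=Δ2−h2·(2M2+M3)/6=15/23
t_q=3/2 → seg 1, τ=1/2; S=1+45/23·τ+33/23·τ²+-32/23·τ³=199/92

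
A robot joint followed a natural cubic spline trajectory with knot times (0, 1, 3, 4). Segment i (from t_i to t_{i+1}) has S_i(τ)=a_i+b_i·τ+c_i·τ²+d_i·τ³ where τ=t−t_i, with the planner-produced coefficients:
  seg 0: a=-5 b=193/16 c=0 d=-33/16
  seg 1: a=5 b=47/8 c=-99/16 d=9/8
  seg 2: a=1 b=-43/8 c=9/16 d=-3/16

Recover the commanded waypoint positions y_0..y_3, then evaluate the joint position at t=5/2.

y_0=-5 y_1=5 y_2=1 y_3=-4
S(5/2) = 59/16

y_0 = S_0(0) = a_0 = -5
y_1 = S_1(0) = a_1 = 5
y_2 = S_2(0) = a_2 = 1
y_3 = S_2(1) = -4
t_q=5/2 is in segment 1 (τ=3/2); S_1(τ)=59/16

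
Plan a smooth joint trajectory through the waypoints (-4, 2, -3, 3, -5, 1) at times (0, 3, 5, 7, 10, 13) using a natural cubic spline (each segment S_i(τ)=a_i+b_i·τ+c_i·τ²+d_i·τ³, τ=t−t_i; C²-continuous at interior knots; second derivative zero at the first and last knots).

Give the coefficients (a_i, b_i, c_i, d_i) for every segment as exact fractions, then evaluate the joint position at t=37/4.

Δ: Δ0=2, Δ1=-5/2, Δ2=3, Δ3=-8/3, Δ4=2
row 1: diag=10, rhs=-27; c'=1/5, d'=-27/10
row 2: denom=8−2·1/5=38/5; d'=(33−2·-27/10)/(38/5)=96/19
row 3: denom=10−2·5/19=180/19; d'=(-34−2·96/19)/(180/19)=-419/90
row 4: denom=12−3·19/60=221/20; d'=(28−3·-419/90)/(221/20)=2518/663
back: M4=2518/663
back: M3=-419/90−19/60·2518/663=-3884/663
back: M2=96/19−5/19·-3884/663=4372/663
back: M1=-27/10−1/5·4372/663=-5329/1326
M: M0=0, M1=-5329/1326, M2=4372/663, M3=-3884/663, M4=2518/663, M5=0
seg 0: a=-4, c=M0/2=0, d=(M1−M0)/(6·3)=-5329/23868, b=Δ0−h0·(2M0+M1)/6=10633/2652
seg 1: a=2, c=M1/2=-5329/2652, d=(M2−M1)/(6·2)=4691/5304, b=Δ1−h1·(2M1+M2)/6=-2677/1326
seg 2: a=-3, c=M2/2=2186/663, d=(M3−M2)/(6·2)=-688/663, b=Δ2−h2·(2M2+M3)/6=123/221
seg 3: a=3, c=M3/2=-1942/663, d=(M4−M3)/(6·3)=1067/1989, b=Δ3−h3·(2M3+M4)/6=857/663
seg 4: a=-5, c=M4/2=1259/663, d=(M5−M4)/(6·3)=-1259/5967, b=Δ4−h4·(2M4+M5)/6=-1192/663
t_q=37/4 → seg 3, τ=9/4; S=3+857/663·τ+-1942/663·τ²+1067/1989·τ³=-3057/1088

  seg 0: a=-4 b=10633/2652 c=0 d=-5329/23868
  seg 1: a=2 b=-2677/1326 c=-5329/2652 d=4691/5304
  seg 2: a=-3 b=123/221 c=2186/663 d=-688/663
  seg 3: a=3 b=857/663 c=-1942/663 d=1067/1989
  seg 4: a=-5 b=-1192/663 c=1259/663 d=-1259/5967
S(37/4) = -3057/1088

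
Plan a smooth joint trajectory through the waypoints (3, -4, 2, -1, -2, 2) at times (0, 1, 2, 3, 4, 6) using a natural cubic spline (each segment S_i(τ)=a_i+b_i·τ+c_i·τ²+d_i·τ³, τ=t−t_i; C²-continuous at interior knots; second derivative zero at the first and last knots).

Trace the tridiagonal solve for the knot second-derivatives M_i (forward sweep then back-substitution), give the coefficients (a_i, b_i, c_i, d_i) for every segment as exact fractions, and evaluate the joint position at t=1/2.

Δ: Δ0=-7, Δ1=6, Δ2=-3, Δ3=-1, Δ4=2
row 1: diag=4, rhs=78; c'=1/4, d'=39/2
row 2: denom=4−1·1/4=15/4; d'=(-54−1·39/2)/(15/4)=-98/5
row 3: denom=4−1·4/15=56/15; d'=(12−1·-98/5)/(56/15)=237/28
row 4: denom=6−1·15/56=321/56; d'=(18−1·237/28)/(321/56)=178/107
back: M4=178/107
back: M3=237/28−15/56·178/107=858/107
back: M2=-98/5−4/15·858/107=-2326/107
back: M1=39/2−1/4·-2326/107=2668/107
M: M0=0, M1=2668/107, M2=-2326/107, M3=858/107, M4=178/107, M5=0
seg 0: a=3, c=M0/2=0, d=(M1−M0)/(6·1)=1334/321, b=Δ0−h0·(2M0+M1)/6=-3581/321
seg 1: a=-4, c=M1/2=1334/107, d=(M2−M1)/(6·1)=-2497/321, b=Δ1−h1·(2M1+M2)/6=421/321
seg 2: a=2, c=M2/2=-1163/107, d=(M3−M2)/(6·1)=1592/321, b=Δ2−h2·(2M2+M3)/6=934/321
seg 3: a=-1, c=M3/2=429/107, d=(M4−M3)/(6·1)=-340/321, b=Δ3−h3·(2M3+M4)/6=-1268/321
seg 4: a=-2, c=M4/2=89/107, d=(M5−M4)/(6·2)=-89/642, b=Δ4−h4·(2M4+M5)/6=286/321
t_q=1/2 → seg 0, τ=1/2; S=3+-3581/321·τ+0·τ²+1334/321·τ³=-881/428

  seg 0: a=3 b=-3581/321 c=0 d=1334/321
  seg 1: a=-4 b=421/321 c=1334/107 d=-2497/321
  seg 2: a=2 b=934/321 c=-1163/107 d=1592/321
  seg 3: a=-1 b=-1268/321 c=429/107 d=-340/321
  seg 4: a=-2 b=286/321 c=89/107 d=-89/642
S(1/2) = -881/428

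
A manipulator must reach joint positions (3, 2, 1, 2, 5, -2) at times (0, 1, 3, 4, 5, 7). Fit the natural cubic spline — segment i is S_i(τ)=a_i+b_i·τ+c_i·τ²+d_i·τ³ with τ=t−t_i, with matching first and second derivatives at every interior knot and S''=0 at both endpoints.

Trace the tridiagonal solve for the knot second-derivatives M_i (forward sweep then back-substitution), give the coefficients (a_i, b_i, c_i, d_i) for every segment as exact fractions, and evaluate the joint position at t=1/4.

Δ: Δ0=-1, Δ1=-1/2, Δ2=1, Δ3=3, Δ4=-7/2
row 1: diag=6, rhs=3; c'=1/3, d'=1/2
row 2: denom=6−2·1/3=16/3; d'=(9−2·1/2)/(16/3)=3/2
row 3: denom=4−1·3/16=61/16; d'=(12−1·3/2)/(61/16)=168/61
row 4: denom=6−1·16/61=350/61; d'=(-39−1·168/61)/(350/61)=-2547/350
back: M4=-2547/350
back: M3=168/61−16/61·-2547/350=816/175
back: M2=3/2−3/16·816/175=219/350
back: M1=1/2−1/3·219/350=51/175
M: M0=0, M1=51/175, M2=219/350, M3=816/175, M4=-2547/350, M5=0
seg 0: a=3, c=M0/2=0, d=(M1−M0)/(6·1)=17/350, b=Δ0−h0·(2M0+M1)/6=-367/350
seg 1: a=2, c=M1/2=51/350, d=(M2−M1)/(6·2)=39/1400, b=Δ1−h1·(2M1+M2)/6=-158/175
seg 2: a=1, c=M2/2=219/700, d=(M3−M2)/(6·1)=471/700, b=Δ2−h2·(2M2+M3)/6=1/70
seg 3: a=2, c=M3/2=408/175, d=(M4−M3)/(6·1)=-199/100, b=Δ3−h3·(2M3+M4)/6=1861/700
seg 4: a=5, c=M4/2=-2547/700, d=(M5−M4)/(6·2)=849/1400, b=Δ4−h4·(2M4+M5)/6=473/350
t_q=1/4 → seg 0, τ=1/4; S=3+-367/350·τ+0·τ²+17/350·τ³=12269/4480

  seg 0: a=3 b=-367/350 c=0 d=17/350
  seg 1: a=2 b=-158/175 c=51/350 d=39/1400
  seg 2: a=1 b=1/70 c=219/700 d=471/700
  seg 3: a=2 b=1861/700 c=408/175 d=-199/100
  seg 4: a=5 b=473/350 c=-2547/700 d=849/1400
S(1/4) = 12269/4480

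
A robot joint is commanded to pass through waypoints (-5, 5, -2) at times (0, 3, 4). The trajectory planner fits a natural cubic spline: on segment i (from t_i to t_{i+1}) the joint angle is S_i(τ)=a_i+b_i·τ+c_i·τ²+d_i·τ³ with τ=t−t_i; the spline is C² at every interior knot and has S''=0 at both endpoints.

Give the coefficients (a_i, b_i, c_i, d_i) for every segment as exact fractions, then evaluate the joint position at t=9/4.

  seg 0: a=-5 b=173/24 c=0 d=-31/72
  seg 1: a=5 b=-53/12 c=-31/8 d=31/24
S(9/4) = 3233/512

Δ: Δ0=10/3, Δ1=-7
row 1: diag=8, rhs=-62; c'=1/8, d'=-31/4
back: M1=-31/4
M: M0=0, M1=-31/4, M2=0
seg 0: a=-5, c=M0/2=0, d=(M1−M0)/(6·3)=-31/72, b=Δ0−h0·(2M0+M1)/6=173/24
seg 1: a=5, c=M1/2=-31/8, d=(M2−M1)/(6·1)=31/24, b=Δ1−h1·(2M1+M2)/6=-53/12
t_q=9/4 → seg 0, τ=9/4; S=-5+173/24·τ+0·τ²+-31/72·τ³=3233/512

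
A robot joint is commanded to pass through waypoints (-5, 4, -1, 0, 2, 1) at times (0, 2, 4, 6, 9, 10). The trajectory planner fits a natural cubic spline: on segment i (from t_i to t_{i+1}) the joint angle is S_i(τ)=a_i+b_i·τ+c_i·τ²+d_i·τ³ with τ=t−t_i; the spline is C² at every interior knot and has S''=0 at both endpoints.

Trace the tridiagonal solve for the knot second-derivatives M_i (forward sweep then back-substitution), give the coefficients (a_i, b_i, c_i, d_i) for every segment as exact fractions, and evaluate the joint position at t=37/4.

  seg 0: a=-5 b=39485/6006 c=0 d=-6229/12012
  seg 1: a=4 b=2111/6006 c=-6229/2002 d=2531/3003
  seg 2: a=-1 b=-1699/858 c=3895/2002 d=-4237/12012
  seg 3: a=0 b=725/462 c=-171/1001 d=-71/1638
  seg 4: a=2 b=-1880/3003 c=-1123/2002 d=1123/6006
S(37/4) = 33155/18304

Δ: Δ0=9/2, Δ1=-5/2, Δ2=1/2, Δ3=2/3, Δ4=-1
row 1: diag=8, rhs=-42; c'=1/4, d'=-21/4
row 2: denom=8−2·1/4=15/2; d'=(18−2·-21/4)/(15/2)=19/5
row 3: denom=10−2·4/15=142/15; d'=(1−2·19/5)/(142/15)=-99/142
row 4: denom=8−3·45/142=1001/142; d'=(-10−3·-99/142)/(1001/142)=-1123/1001
back: M4=-1123/1001
back: M3=-99/142−45/142·-1123/1001=-342/1001
back: M2=19/5−4/15·-342/1001=3895/1001
back: M1=-21/4−1/4·3895/1001=-6229/1001
M: M0=0, M1=-6229/1001, M2=3895/1001, M3=-342/1001, M4=-1123/1001, M5=0
seg 0: a=-5, c=M0/2=0, d=(M1−M0)/(6·2)=-6229/12012, b=Δ0−h0·(2M0+M1)/6=39485/6006
seg 1: a=4, c=M1/2=-6229/2002, d=(M2−M1)/(6·2)=2531/3003, b=Δ1−h1·(2M1+M2)/6=2111/6006
seg 2: a=-1, c=M2/2=3895/2002, d=(M3−M2)/(6·2)=-4237/12012, b=Δ2−h2·(2M2+M3)/6=-1699/858
seg 3: a=0, c=M3/2=-171/1001, d=(M4−M3)/(6·3)=-71/1638, b=Δ3−h3·(2M3+M4)/6=725/462
seg 4: a=2, c=M4/2=-1123/2002, d=(M5−M4)/(6·1)=1123/6006, b=Δ4−h4·(2M4+M5)/6=-1880/3003
t_q=37/4 → seg 4, τ=1/4; S=2+-1880/3003·τ+-1123/2002·τ²+1123/6006·τ³=33155/18304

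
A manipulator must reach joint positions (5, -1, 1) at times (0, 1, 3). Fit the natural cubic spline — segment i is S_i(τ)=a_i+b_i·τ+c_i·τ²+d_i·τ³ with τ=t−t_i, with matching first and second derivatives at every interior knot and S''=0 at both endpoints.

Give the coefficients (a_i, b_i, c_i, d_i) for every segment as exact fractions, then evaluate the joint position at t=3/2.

Δ: Δ0=-6, Δ1=1
row 1: diag=6, rhs=42; c'=1/3, d'=7
back: M1=7
M: M0=0, M1=7, M2=0
seg 0: a=5, c=M0/2=0, d=(M1−M0)/(6·1)=7/6, b=Δ0−h0·(2M0+M1)/6=-43/6
seg 1: a=-1, c=M1/2=7/2, d=(M2−M1)/(6·2)=-7/12, b=Δ1−h1·(2M1+M2)/6=-11/3
t_q=3/2 → seg 1, τ=1/2; S=-1+-11/3·τ+7/2·τ²+-7/12·τ³=-65/32

  seg 0: a=5 b=-43/6 c=0 d=7/6
  seg 1: a=-1 b=-11/3 c=7/2 d=-7/12
S(3/2) = -65/32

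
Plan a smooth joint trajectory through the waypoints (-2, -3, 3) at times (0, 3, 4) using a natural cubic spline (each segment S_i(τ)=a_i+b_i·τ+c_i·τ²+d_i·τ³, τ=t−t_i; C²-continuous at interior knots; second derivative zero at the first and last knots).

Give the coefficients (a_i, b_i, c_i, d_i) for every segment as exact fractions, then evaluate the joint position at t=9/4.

  seg 0: a=-2 b=-65/24 c=0 d=19/72
  seg 1: a=-3 b=53/12 c=19/8 d=-19/24
S(9/4) = -2605/512

Δ: Δ0=-1/3, Δ1=6
row 1: diag=8, rhs=38; c'=1/8, d'=19/4
back: M1=19/4
M: M0=0, M1=19/4, M2=0
seg 0: a=-2, c=M0/2=0, d=(M1−M0)/(6·3)=19/72, b=Δ0−h0·(2M0+M1)/6=-65/24
seg 1: a=-3, c=M1/2=19/8, d=(M2−M1)/(6·1)=-19/24, b=Δ1−h1·(2M1+M2)/6=53/12
t_q=9/4 → seg 0, τ=9/4; S=-2+-65/24·τ+0·τ²+19/72·τ³=-2605/512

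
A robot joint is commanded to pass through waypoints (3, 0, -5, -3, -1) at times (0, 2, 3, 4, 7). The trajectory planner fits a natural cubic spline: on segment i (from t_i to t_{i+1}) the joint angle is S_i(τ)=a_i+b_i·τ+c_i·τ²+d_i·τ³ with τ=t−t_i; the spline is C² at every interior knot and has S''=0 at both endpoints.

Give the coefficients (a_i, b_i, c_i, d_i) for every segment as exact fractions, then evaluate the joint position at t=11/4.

  seg 0: a=3 b=97/267 c=0 d=-995/2136
  seg 1: a=0 b=-2791/534 c=-995/356 d=3227/1068
  seg 2: a=-5 b=-1871/1068 c=558/89 d=-2689/1068
  seg 3: a=-3 b=1727/534 c=-457/356 d=457/3204
S(11/4) = -96089/22784

Δ: Δ0=-3/2, Δ1=-5, Δ2=2, Δ3=2/3
row 1: diag=6, rhs=-21; c'=1/6, d'=-7/2
row 2: denom=4−1·1/6=23/6; d'=(42−1·-7/2)/(23/6)=273/23
row 3: denom=8−1·6/23=178/23; d'=(-8−1·273/23)/(178/23)=-457/178
back: M3=-457/178
back: M2=273/23−6/23·-457/178=1116/89
back: M1=-7/2−1/6·1116/89=-995/178
M: M0=0, M1=-995/178, M2=1116/89, M3=-457/178, M4=0
seg 0: a=3, c=M0/2=0, d=(M1−M0)/(6·2)=-995/2136, b=Δ0−h0·(2M0+M1)/6=97/267
seg 1: a=0, c=M1/2=-995/356, d=(M2−M1)/(6·1)=3227/1068, b=Δ1−h1·(2M1+M2)/6=-2791/534
seg 2: a=-5, c=M2/2=558/89, d=(M3−M2)/(6·1)=-2689/1068, b=Δ2−h2·(2M2+M3)/6=-1871/1068
seg 3: a=-3, c=M3/2=-457/356, d=(M4−M3)/(6·3)=457/3204, b=Δ3−h3·(2M3+M4)/6=1727/534
t_q=11/4 → seg 1, τ=3/4; S=0+-2791/534·τ+-995/356·τ²+3227/1068·τ³=-96089/22784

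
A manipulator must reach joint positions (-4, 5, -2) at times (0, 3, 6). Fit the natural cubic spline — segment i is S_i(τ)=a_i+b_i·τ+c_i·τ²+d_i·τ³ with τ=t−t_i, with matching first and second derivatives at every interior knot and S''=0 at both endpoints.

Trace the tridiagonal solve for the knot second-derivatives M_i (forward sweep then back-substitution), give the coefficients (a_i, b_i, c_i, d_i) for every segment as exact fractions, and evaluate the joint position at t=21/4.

Δ: Δ0=3, Δ1=-7/3
row 1: diag=12, rhs=-32; c'=1/4, d'=-8/3
back: M1=-8/3
M: M0=0, M1=-8/3, M2=0
seg 0: a=-4, c=M0/2=0, d=(M1−M0)/(6·3)=-4/27, b=Δ0−h0·(2M0+M1)/6=13/3
seg 1: a=5, c=M1/2=-4/3, d=(M2−M1)/(6·3)=4/27, b=Δ1−h1·(2M1+M2)/6=1/3
t_q=21/4 → seg 1, τ=9/4; S=5+1/3·τ+-4/3·τ²+4/27·τ³=11/16

  seg 0: a=-4 b=13/3 c=0 d=-4/27
  seg 1: a=5 b=1/3 c=-4/3 d=4/27
S(21/4) = 11/16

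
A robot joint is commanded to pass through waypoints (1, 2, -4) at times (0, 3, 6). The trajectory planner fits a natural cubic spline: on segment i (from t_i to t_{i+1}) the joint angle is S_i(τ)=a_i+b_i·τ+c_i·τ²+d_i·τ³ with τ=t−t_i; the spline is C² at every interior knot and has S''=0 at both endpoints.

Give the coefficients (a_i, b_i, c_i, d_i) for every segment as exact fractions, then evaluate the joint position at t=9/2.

  seg 0: a=1 b=11/12 c=0 d=-7/108
  seg 1: a=2 b=-5/6 c=-7/12 d=7/108
S(9/2) = -11/32

Δ: Δ0=1/3, Δ1=-2
row 1: diag=12, rhs=-14; c'=1/4, d'=-7/6
back: M1=-7/6
M: M0=0, M1=-7/6, M2=0
seg 0: a=1, c=M0/2=0, d=(M1−M0)/(6·3)=-7/108, b=Δ0−h0·(2M0+M1)/6=11/12
seg 1: a=2, c=M1/2=-7/12, d=(M2−M1)/(6·3)=7/108, b=Δ1−h1·(2M1+M2)/6=-5/6
t_q=9/2 → seg 1, τ=3/2; S=2+-5/6·τ+-7/12·τ²+7/108·τ³=-11/32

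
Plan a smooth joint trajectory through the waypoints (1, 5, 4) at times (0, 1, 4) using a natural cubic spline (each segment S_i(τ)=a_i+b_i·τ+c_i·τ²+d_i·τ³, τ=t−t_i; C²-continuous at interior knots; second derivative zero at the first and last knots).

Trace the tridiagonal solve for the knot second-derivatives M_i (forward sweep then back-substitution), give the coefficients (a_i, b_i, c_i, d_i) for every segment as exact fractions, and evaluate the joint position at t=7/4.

  seg 0: a=1 b=109/24 c=0 d=-13/24
  seg 1: a=5 b=35/12 c=-13/8 d=13/72
S(7/4) = 3251/512

Δ: Δ0=4, Δ1=-1/3
row 1: diag=8, rhs=-26; c'=3/8, d'=-13/4
back: M1=-13/4
M: M0=0, M1=-13/4, M2=0
seg 0: a=1, c=M0/2=0, d=(M1−M0)/(6·1)=-13/24, b=Δ0−h0·(2M0+M1)/6=109/24
seg 1: a=5, c=M1/2=-13/8, d=(M2−M1)/(6·3)=13/72, b=Δ1−h1·(2M1+M2)/6=35/12
t_q=7/4 → seg 1, τ=3/4; S=5+35/12·τ+-13/8·τ²+13/72·τ³=3251/512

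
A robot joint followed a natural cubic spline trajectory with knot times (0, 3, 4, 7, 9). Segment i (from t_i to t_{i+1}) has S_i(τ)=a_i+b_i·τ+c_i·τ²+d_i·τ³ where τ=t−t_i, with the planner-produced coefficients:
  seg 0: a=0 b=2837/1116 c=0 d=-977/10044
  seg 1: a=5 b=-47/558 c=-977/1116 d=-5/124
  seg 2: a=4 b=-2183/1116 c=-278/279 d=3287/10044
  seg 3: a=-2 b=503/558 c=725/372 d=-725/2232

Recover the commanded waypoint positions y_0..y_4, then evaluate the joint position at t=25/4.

y_0=0 y_1=5 y_2=4 y_3=-2 y_4=5
S(25/4) = -13633/7936

y_0 = S_0(0) = a_0 = 0
y_1 = S_1(0) = a_1 = 5
y_2 = S_2(0) = a_2 = 4
y_3 = S_3(0) = a_3 = -2
y_4 = S_3(2) = 5
t_q=25/4 is in segment 2 (τ=9/4); S_2(τ)=-13633/7936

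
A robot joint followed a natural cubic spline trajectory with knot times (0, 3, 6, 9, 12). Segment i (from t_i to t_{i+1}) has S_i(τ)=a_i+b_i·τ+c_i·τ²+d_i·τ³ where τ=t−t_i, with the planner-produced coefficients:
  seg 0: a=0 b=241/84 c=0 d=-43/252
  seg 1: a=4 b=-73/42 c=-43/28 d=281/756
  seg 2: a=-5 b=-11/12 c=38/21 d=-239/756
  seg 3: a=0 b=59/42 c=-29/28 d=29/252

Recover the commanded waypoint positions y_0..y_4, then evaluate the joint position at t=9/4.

y_0 = S_0(0) = a_0 = 0
y_1 = S_1(0) = a_1 = 4
y_2 = S_2(0) = a_2 = -5
y_3 = S_3(0) = a_3 = 0
y_4 = S_3(3) = -2
t_q=9/4 is in segment 0 (τ=9/4); S_0(τ)=1155/256

y_0=0 y_1=4 y_2=-5 y_3=0 y_4=-2
S(9/4) = 1155/256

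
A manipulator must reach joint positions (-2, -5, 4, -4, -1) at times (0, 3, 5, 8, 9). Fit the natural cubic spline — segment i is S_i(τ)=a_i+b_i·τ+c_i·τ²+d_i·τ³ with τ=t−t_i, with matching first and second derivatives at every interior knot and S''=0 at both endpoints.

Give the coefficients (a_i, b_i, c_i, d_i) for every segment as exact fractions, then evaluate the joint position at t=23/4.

  seg 0: a=-2 b=-4591/1356 c=0 d=3235/12204
  seg 1: a=-5 b=2557/678 c=3235/1356 d=-2741/2712
  seg 2: a=4 b=134/113 c=-1247/339 d=2435/3051
  seg 3: a=-4 b=75/113 c=396/113 d=-132/113
S(23/4) = 22831/7232

Δ: Δ0=-1, Δ1=9/2, Δ2=-8/3, Δ3=3
row 1: diag=10, rhs=33; c'=1/5, d'=33/10
row 2: denom=10−2·1/5=48/5; d'=(-43−2·33/10)/(48/5)=-31/6
row 3: denom=8−3·5/16=113/16; d'=(34−3·-31/6)/(113/16)=792/113
back: M3=792/113
back: M2=-31/6−5/16·792/113=-2494/339
back: M1=33/10−1/5·-2494/339=3235/678
M: M0=0, M1=3235/678, M2=-2494/339, M3=792/113, M4=0
seg 0: a=-2, c=M0/2=0, d=(M1−M0)/(6·3)=3235/12204, b=Δ0−h0·(2M0+M1)/6=-4591/1356
seg 1: a=-5, c=M1/2=3235/1356, d=(M2−M1)/(6·2)=-2741/2712, b=Δ1−h1·(2M1+M2)/6=2557/678
seg 2: a=4, c=M2/2=-1247/339, d=(M3−M2)/(6·3)=2435/3051, b=Δ2−h2·(2M2+M3)/6=134/113
seg 3: a=-4, c=M3/2=396/113, d=(M4−M3)/(6·1)=-132/113, b=Δ3−h3·(2M3+M4)/6=75/113
t_q=23/4 → seg 2, τ=3/4; S=4+134/113·τ+-1247/339·τ²+2435/3051·τ³=22831/7232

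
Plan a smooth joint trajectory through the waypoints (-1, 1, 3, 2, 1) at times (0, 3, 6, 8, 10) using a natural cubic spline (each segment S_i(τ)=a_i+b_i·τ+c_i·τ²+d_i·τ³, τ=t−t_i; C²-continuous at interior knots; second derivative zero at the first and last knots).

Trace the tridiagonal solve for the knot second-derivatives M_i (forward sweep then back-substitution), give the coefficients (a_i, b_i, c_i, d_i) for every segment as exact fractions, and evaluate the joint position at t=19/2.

Δ: Δ0=2/3, Δ1=2/3, Δ2=-1/2, Δ3=-1/2
row 1: diag=12, rhs=0; c'=1/4, d'=0
row 2: denom=10−3·1/4=37/4; d'=(-7−3·0)/(37/4)=-28/37
row 3: denom=8−2·8/37=280/37; d'=(0−2·-28/37)/(280/37)=1/5
back: M3=1/5
back: M2=-28/37−8/37·1/5=-4/5
back: M1=0−1/4·-4/5=1/5
M: M0=0, M1=1/5, M2=-4/5, M3=1/5, M4=0
seg 0: a=-1, c=M0/2=0, d=(M1−M0)/(6·3)=1/90, b=Δ0−h0·(2M0+M1)/6=17/30
seg 1: a=1, c=M1/2=1/10, d=(M2−M1)/(6·3)=-1/18, b=Δ1−h1·(2M1+M2)/6=13/15
seg 2: a=3, c=M2/2=-2/5, d=(M3−M2)/(6·2)=1/12, b=Δ2−h2·(2M2+M3)/6=-1/30
seg 3: a=2, c=M3/2=1/10, d=(M4−M3)/(6·2)=-1/60, b=Δ3−h3·(2M3+M4)/6=-19/30
t_q=19/2 → seg 3, τ=3/2; S=2+-19/30·τ+1/10·τ²+-1/60·τ³=39/32

  seg 0: a=-1 b=17/30 c=0 d=1/90
  seg 1: a=1 b=13/15 c=1/10 d=-1/18
  seg 2: a=3 b=-1/30 c=-2/5 d=1/12
  seg 3: a=2 b=-19/30 c=1/10 d=-1/60
S(19/2) = 39/32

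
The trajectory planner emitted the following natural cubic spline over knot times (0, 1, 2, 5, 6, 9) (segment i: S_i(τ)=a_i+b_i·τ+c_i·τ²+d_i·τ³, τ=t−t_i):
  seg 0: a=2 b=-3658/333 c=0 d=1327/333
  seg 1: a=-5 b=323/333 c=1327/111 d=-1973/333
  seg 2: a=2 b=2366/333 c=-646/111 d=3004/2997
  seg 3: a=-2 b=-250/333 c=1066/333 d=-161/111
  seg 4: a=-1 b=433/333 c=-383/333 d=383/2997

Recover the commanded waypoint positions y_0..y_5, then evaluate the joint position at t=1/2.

y_0=2 y_1=-5 y_2=2 y_3=-2 y_4=-1 y_5=-4
S(1/2) = -2659/888

y_0 = S_0(0) = a_0 = 2
y_1 = S_1(0) = a_1 = -5
y_2 = S_2(0) = a_2 = 2
y_3 = S_3(0) = a_3 = -2
y_4 = S_4(0) = a_4 = -1
y_5 = S_4(3) = -4
t_q=1/2 is in segment 0 (τ=1/2); S_0(τ)=-2659/888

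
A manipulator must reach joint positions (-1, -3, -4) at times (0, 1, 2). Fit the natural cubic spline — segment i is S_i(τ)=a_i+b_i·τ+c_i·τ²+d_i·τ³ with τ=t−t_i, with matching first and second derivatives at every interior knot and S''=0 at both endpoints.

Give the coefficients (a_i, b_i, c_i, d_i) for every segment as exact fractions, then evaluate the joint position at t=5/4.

  seg 0: a=-1 b=-9/4 c=0 d=1/4
  seg 1: a=-3 b=-3/2 c=3/4 d=-1/4
S(5/4) = -853/256

Δ: Δ0=-2, Δ1=-1
row 1: diag=4, rhs=6; c'=1/4, d'=3/2
back: M1=3/2
M: M0=0, M1=3/2, M2=0
seg 0: a=-1, c=M0/2=0, d=(M1−M0)/(6·1)=1/4, b=Δ0−h0·(2M0+M1)/6=-9/4
seg 1: a=-3, c=M1/2=3/4, d=(M2−M1)/(6·1)=-1/4, b=Δ1−h1·(2M1+M2)/6=-3/2
t_q=5/4 → seg 1, τ=1/4; S=-3+-3/2·τ+3/4·τ²+-1/4·τ³=-853/256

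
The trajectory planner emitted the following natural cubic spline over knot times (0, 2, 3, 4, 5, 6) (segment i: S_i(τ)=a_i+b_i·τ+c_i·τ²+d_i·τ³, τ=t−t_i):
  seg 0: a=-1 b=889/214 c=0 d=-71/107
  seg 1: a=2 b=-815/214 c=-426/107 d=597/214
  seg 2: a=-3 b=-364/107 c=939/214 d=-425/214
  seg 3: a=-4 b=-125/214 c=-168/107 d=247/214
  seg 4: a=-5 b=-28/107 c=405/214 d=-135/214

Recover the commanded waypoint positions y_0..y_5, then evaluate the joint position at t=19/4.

y_0=-1 y_1=2 y_2=-3 y_3=-4 y_4=-5 y_5=-4
S(19/4) = -66211/13696

y_0 = S_0(0) = a_0 = -1
y_1 = S_1(0) = a_1 = 2
y_2 = S_2(0) = a_2 = -3
y_3 = S_3(0) = a_3 = -4
y_4 = S_4(0) = a_4 = -5
y_5 = S_4(1) = -4
t_q=19/4 is in segment 3 (τ=3/4); S_3(τ)=-66211/13696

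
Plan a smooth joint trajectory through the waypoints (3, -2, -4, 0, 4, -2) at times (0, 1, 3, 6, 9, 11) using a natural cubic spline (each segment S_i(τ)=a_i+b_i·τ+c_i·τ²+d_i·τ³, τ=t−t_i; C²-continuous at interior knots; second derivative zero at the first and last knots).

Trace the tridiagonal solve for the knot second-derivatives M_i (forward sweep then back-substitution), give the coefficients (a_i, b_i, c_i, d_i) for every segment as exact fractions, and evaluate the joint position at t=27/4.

  seg 0: a=3 b=-8005/1419 c=0 d=910/1419
  seg 1: a=-2 b=-5275/1419 c=910/473 d=-401/1419
  seg 2: a=-4 b=833/1419 c=108/473 d=29/4257
  seg 3: a=0 b=3038/1419 c=137/473 d=-793/4257
  seg 4: a=4 b=-1633/1419 c=-656/473 d=328/1419
S(27/4) = 4651/2752

Δ: Δ0=-5, Δ1=-1, Δ2=4/3, Δ3=4/3, Δ4=-3
row 1: diag=6, rhs=24; c'=1/3, d'=4
row 2: denom=10−2·1/3=28/3; d'=(14−2·4)/(28/3)=9/14
row 3: denom=12−3·9/28=309/28; d'=(0−3·9/14)/(309/28)=-18/103
row 4: denom=10−3·28/103=946/103; d'=(-26−3·-18/103)/(946/103)=-1312/473
back: M4=-1312/473
back: M3=-18/103−28/103·-1312/473=274/473
back: M2=9/14−9/28·274/473=216/473
back: M1=4−1/3·216/473=1820/473
M: M0=0, M1=1820/473, M2=216/473, M3=274/473, M4=-1312/473, M5=0
seg 0: a=3, c=M0/2=0, d=(M1−M0)/(6·1)=910/1419, b=Δ0−h0·(2M0+M1)/6=-8005/1419
seg 1: a=-2, c=M1/2=910/473, d=(M2−M1)/(6·2)=-401/1419, b=Δ1−h1·(2M1+M2)/6=-5275/1419
seg 2: a=-4, c=M2/2=108/473, d=(M3−M2)/(6·3)=29/4257, b=Δ2−h2·(2M2+M3)/6=833/1419
seg 3: a=0, c=M3/2=137/473, d=(M4−M3)/(6·3)=-793/4257, b=Δ3−h3·(2M3+M4)/6=3038/1419
seg 4: a=4, c=M4/2=-656/473, d=(M5−M4)/(6·2)=328/1419, b=Δ4−h4·(2M4+M5)/6=-1633/1419
t_q=27/4 → seg 3, τ=3/4; S=0+3038/1419·τ+137/473·τ²+-793/4257·τ³=4651/2752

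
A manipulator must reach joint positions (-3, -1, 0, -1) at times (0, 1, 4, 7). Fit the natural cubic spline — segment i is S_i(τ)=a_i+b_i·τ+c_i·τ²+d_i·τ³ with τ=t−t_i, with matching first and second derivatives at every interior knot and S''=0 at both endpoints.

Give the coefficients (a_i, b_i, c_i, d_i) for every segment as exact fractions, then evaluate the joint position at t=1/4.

  seg 0: a=-3 b=64/29 c=0 d=-6/29
  seg 1: a=-1 b=46/29 c=-18/29 d=53/783
  seg 2: a=0 b=-9/29 c=-1/87 d=1/783
S(1/4) = -2275/928

Δ: Δ0=2, Δ1=1/3, Δ2=-1/3
row 1: diag=8, rhs=-10; c'=3/8, d'=-5/4
row 2: denom=12−3·3/8=87/8; d'=(-4−3·-5/4)/(87/8)=-2/87
back: M2=-2/87
back: M1=-5/4−3/8·-2/87=-36/29
M: M0=0, M1=-36/29, M2=-2/87, M3=0
seg 0: a=-3, c=M0/2=0, d=(M1−M0)/(6·1)=-6/29, b=Δ0−h0·(2M0+M1)/6=64/29
seg 1: a=-1, c=M1/2=-18/29, d=(M2−M1)/(6·3)=53/783, b=Δ1−h1·(2M1+M2)/6=46/29
seg 2: a=0, c=M2/2=-1/87, d=(M3−M2)/(6·3)=1/783, b=Δ2−h2·(2M2+M3)/6=-9/29
t_q=1/4 → seg 0, τ=1/4; S=-3+64/29·τ+0·τ²+-6/29·τ³=-2275/928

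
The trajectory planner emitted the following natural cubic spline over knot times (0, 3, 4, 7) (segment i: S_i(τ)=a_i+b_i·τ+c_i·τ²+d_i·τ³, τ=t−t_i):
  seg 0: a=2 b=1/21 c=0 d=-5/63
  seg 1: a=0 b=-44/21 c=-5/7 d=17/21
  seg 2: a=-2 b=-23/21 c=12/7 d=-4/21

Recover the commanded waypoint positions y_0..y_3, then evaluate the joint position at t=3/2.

y_0 = S_0(0) = a_0 = 2
y_1 = S_1(0) = a_1 = 0
y_2 = S_2(0) = a_2 = -2
y_3 = S_2(3) = 5
t_q=3/2 is in segment 0 (τ=3/2); S_0(τ)=101/56

y_0=2 y_1=0 y_2=-2 y_3=5
S(3/2) = 101/56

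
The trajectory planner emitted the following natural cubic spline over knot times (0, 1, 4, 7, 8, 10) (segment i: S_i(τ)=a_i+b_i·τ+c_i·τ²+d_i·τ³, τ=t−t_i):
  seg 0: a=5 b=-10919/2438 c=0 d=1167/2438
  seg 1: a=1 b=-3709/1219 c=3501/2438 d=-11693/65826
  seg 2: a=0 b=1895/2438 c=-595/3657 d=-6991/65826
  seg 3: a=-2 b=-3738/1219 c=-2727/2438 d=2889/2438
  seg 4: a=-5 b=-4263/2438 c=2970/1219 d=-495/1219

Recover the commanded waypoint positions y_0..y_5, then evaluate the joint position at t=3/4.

y_0 = S_0(0) = a_0 = 5
y_1 = S_1(0) = a_1 = 1
y_2 = S_2(0) = a_2 = 0
y_3 = S_3(0) = a_3 = -2
y_4 = S_4(0) = a_4 = -5
y_5 = S_4(2) = -2
t_q=3/4 is in segment 0 (τ=3/4); S_0(τ)=287557/156032

y_0=5 y_1=1 y_2=0 y_3=-2 y_4=-5 y_5=-2
S(3/4) = 287557/156032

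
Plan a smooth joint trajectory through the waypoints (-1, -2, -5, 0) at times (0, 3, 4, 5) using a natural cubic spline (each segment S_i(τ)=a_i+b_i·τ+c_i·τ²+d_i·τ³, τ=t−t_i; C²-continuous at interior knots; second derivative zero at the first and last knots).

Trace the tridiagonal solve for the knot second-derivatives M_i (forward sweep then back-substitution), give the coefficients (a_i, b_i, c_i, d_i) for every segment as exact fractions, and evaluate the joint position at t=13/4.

  seg 0: a=-1 b=137/93 c=0 d=-56/279
  seg 1: a=-2 b=-367/93 c=-56/31 d=256/93
  seg 2: a=-5 b=65/93 c=200/31 d=-200/93
S(13/4) = -379/124

Δ: Δ0=-1/3, Δ1=-3, Δ2=5
row 1: diag=8, rhs=-16; c'=1/8, d'=-2
row 2: denom=4−1·1/8=31/8; d'=(48−1·-2)/(31/8)=400/31
back: M2=400/31
back: M1=-2−1/8·400/31=-112/31
M: M0=0, M1=-112/31, M2=400/31, M3=0
seg 0: a=-1, c=M0/2=0, d=(M1−M0)/(6·3)=-56/279, b=Δ0−h0·(2M0+M1)/6=137/93
seg 1: a=-2, c=M1/2=-56/31, d=(M2−M1)/(6·1)=256/93, b=Δ1−h1·(2M1+M2)/6=-367/93
seg 2: a=-5, c=M2/2=200/31, d=(M3−M2)/(6·1)=-200/93, b=Δ2−h2·(2M2+M3)/6=65/93
t_q=13/4 → seg 1, τ=1/4; S=-2+-367/93·τ+-56/31·τ²+256/93·τ³=-379/124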